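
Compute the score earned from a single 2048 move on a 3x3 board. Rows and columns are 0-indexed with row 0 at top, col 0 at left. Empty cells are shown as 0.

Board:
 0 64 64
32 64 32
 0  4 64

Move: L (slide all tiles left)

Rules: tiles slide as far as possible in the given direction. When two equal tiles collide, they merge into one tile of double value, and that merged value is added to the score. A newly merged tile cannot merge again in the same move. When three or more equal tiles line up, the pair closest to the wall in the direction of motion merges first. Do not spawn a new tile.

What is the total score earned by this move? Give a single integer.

Answer: 128

Derivation:
Slide left:
row 0: [0, 64, 64] -> [128, 0, 0]  score +128 (running 128)
row 1: [32, 64, 32] -> [32, 64, 32]  score +0 (running 128)
row 2: [0, 4, 64] -> [4, 64, 0]  score +0 (running 128)
Board after move:
128   0   0
 32  64  32
  4  64   0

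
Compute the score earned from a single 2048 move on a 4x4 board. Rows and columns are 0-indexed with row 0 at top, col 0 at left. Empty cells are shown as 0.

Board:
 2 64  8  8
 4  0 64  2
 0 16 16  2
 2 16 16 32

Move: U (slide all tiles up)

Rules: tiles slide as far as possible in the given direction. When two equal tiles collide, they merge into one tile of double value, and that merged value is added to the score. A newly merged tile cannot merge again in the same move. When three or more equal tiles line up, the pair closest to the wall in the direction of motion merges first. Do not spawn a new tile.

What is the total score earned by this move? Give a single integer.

Answer: 68

Derivation:
Slide up:
col 0: [2, 4, 0, 2] -> [2, 4, 2, 0]  score +0 (running 0)
col 1: [64, 0, 16, 16] -> [64, 32, 0, 0]  score +32 (running 32)
col 2: [8, 64, 16, 16] -> [8, 64, 32, 0]  score +32 (running 64)
col 3: [8, 2, 2, 32] -> [8, 4, 32, 0]  score +4 (running 68)
Board after move:
 2 64  8  8
 4 32 64  4
 2  0 32 32
 0  0  0  0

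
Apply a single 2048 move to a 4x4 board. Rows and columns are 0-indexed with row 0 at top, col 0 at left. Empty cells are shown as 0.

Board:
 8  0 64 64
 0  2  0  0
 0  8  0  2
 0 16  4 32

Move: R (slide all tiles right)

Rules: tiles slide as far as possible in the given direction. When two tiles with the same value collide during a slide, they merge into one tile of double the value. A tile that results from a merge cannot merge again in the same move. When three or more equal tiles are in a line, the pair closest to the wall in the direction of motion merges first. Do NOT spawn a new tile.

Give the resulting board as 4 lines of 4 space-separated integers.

Slide right:
row 0: [8, 0, 64, 64] -> [0, 0, 8, 128]
row 1: [0, 2, 0, 0] -> [0, 0, 0, 2]
row 2: [0, 8, 0, 2] -> [0, 0, 8, 2]
row 3: [0, 16, 4, 32] -> [0, 16, 4, 32]

Answer:   0   0   8 128
  0   0   0   2
  0   0   8   2
  0  16   4  32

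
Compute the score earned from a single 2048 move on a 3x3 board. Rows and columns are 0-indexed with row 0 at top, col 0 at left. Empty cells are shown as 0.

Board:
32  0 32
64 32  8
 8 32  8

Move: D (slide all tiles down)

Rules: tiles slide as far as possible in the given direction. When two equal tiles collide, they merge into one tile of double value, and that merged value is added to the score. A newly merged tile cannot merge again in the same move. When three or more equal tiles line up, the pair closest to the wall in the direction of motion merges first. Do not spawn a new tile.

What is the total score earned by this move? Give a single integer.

Answer: 80

Derivation:
Slide down:
col 0: [32, 64, 8] -> [32, 64, 8]  score +0 (running 0)
col 1: [0, 32, 32] -> [0, 0, 64]  score +64 (running 64)
col 2: [32, 8, 8] -> [0, 32, 16]  score +16 (running 80)
Board after move:
32  0  0
64  0 32
 8 64 16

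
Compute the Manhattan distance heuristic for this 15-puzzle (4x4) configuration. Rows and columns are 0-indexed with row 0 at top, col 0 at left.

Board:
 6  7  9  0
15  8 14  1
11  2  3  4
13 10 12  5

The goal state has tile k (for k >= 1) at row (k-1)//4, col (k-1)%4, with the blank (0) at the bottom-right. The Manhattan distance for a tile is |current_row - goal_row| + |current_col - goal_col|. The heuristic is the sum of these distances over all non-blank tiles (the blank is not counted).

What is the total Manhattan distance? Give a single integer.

Answer: 37

Derivation:
Tile 6: (0,0)->(1,1) = 2
Tile 7: (0,1)->(1,2) = 2
Tile 9: (0,2)->(2,0) = 4
Tile 15: (1,0)->(3,2) = 4
Tile 8: (1,1)->(1,3) = 2
Tile 14: (1,2)->(3,1) = 3
Tile 1: (1,3)->(0,0) = 4
Tile 11: (2,0)->(2,2) = 2
Tile 2: (2,1)->(0,1) = 2
Tile 3: (2,2)->(0,2) = 2
Tile 4: (2,3)->(0,3) = 2
Tile 13: (3,0)->(3,0) = 0
Tile 10: (3,1)->(2,1) = 1
Tile 12: (3,2)->(2,3) = 2
Tile 5: (3,3)->(1,0) = 5
Sum: 2 + 2 + 4 + 4 + 2 + 3 + 4 + 2 + 2 + 2 + 2 + 0 + 1 + 2 + 5 = 37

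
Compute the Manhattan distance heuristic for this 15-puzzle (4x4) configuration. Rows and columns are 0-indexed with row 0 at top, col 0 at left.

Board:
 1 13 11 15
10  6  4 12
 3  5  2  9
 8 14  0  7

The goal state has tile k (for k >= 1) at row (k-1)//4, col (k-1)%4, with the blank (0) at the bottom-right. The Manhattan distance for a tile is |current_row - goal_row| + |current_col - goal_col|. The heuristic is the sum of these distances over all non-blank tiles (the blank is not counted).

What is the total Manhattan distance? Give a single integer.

Answer: 35

Derivation:
Tile 1: (0,0)->(0,0) = 0
Tile 13: (0,1)->(3,0) = 4
Tile 11: (0,2)->(2,2) = 2
Tile 15: (0,3)->(3,2) = 4
Tile 10: (1,0)->(2,1) = 2
Tile 6: (1,1)->(1,1) = 0
Tile 4: (1,2)->(0,3) = 2
Tile 12: (1,3)->(2,3) = 1
Tile 3: (2,0)->(0,2) = 4
Tile 5: (2,1)->(1,0) = 2
Tile 2: (2,2)->(0,1) = 3
Tile 9: (2,3)->(2,0) = 3
Tile 8: (3,0)->(1,3) = 5
Tile 14: (3,1)->(3,1) = 0
Tile 7: (3,3)->(1,2) = 3
Sum: 0 + 4 + 2 + 4 + 2 + 0 + 2 + 1 + 4 + 2 + 3 + 3 + 5 + 0 + 3 = 35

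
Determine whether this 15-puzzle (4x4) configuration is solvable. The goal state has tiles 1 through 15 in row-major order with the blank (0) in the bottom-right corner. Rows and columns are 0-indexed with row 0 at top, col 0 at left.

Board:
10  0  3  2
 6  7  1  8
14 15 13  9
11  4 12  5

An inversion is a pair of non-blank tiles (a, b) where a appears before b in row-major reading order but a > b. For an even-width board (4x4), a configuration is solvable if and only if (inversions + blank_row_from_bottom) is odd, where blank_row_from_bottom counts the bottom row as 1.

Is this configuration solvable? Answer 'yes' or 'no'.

Inversions: 42
Blank is in row 0 (0-indexed from top), which is row 4 counting from the bottom (bottom = 1).
42 + 4 = 46, which is even, so the puzzle is not solvable.

Answer: no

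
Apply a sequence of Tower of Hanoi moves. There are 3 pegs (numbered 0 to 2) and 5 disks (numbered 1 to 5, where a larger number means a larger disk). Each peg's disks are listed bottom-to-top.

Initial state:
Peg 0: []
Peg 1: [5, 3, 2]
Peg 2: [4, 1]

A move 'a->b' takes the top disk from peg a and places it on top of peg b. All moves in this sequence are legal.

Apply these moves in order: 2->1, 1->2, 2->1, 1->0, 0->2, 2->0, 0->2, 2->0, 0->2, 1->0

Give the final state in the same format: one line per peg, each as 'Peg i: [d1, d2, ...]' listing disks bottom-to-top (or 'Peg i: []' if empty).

After move 1 (2->1):
Peg 0: []
Peg 1: [5, 3, 2, 1]
Peg 2: [4]

After move 2 (1->2):
Peg 0: []
Peg 1: [5, 3, 2]
Peg 2: [4, 1]

After move 3 (2->1):
Peg 0: []
Peg 1: [5, 3, 2, 1]
Peg 2: [4]

After move 4 (1->0):
Peg 0: [1]
Peg 1: [5, 3, 2]
Peg 2: [4]

After move 5 (0->2):
Peg 0: []
Peg 1: [5, 3, 2]
Peg 2: [4, 1]

After move 6 (2->0):
Peg 0: [1]
Peg 1: [5, 3, 2]
Peg 2: [4]

After move 7 (0->2):
Peg 0: []
Peg 1: [5, 3, 2]
Peg 2: [4, 1]

After move 8 (2->0):
Peg 0: [1]
Peg 1: [5, 3, 2]
Peg 2: [4]

After move 9 (0->2):
Peg 0: []
Peg 1: [5, 3, 2]
Peg 2: [4, 1]

After move 10 (1->0):
Peg 0: [2]
Peg 1: [5, 3]
Peg 2: [4, 1]

Answer: Peg 0: [2]
Peg 1: [5, 3]
Peg 2: [4, 1]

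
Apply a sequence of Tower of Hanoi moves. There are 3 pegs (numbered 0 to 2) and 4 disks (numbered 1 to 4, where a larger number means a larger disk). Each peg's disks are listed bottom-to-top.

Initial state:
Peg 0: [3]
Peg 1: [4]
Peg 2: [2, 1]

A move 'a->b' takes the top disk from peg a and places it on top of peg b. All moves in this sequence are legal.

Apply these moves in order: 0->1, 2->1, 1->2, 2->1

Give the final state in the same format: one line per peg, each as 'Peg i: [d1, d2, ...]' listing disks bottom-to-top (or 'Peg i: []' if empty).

After move 1 (0->1):
Peg 0: []
Peg 1: [4, 3]
Peg 2: [2, 1]

After move 2 (2->1):
Peg 0: []
Peg 1: [4, 3, 1]
Peg 2: [2]

After move 3 (1->2):
Peg 0: []
Peg 1: [4, 3]
Peg 2: [2, 1]

After move 4 (2->1):
Peg 0: []
Peg 1: [4, 3, 1]
Peg 2: [2]

Answer: Peg 0: []
Peg 1: [4, 3, 1]
Peg 2: [2]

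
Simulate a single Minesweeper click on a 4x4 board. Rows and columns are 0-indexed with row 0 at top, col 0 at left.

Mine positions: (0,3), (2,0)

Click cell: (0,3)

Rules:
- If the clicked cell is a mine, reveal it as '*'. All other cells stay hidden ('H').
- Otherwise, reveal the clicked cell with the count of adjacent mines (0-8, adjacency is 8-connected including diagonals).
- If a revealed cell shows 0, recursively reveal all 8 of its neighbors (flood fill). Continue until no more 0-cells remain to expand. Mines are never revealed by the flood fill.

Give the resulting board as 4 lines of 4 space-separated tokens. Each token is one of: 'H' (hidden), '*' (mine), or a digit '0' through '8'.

H H H *
H H H H
H H H H
H H H H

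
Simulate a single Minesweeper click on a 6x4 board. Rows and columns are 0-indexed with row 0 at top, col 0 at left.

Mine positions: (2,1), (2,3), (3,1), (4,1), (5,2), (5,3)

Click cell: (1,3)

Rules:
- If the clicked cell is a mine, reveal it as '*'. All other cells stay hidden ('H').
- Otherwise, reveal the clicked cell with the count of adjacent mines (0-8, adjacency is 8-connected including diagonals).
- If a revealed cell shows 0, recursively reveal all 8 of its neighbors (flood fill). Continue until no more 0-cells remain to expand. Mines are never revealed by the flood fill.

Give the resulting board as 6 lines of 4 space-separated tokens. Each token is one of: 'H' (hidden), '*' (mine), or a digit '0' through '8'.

H H H H
H H H 1
H H H H
H H H H
H H H H
H H H H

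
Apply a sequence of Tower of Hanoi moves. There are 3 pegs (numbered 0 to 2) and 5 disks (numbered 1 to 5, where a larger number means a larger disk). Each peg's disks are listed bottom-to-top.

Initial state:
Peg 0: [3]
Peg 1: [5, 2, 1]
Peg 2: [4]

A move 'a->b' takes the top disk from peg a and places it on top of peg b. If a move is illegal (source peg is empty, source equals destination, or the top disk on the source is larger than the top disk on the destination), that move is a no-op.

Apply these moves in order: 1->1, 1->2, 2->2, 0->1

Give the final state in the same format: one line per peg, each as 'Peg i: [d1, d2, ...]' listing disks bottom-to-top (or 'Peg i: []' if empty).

After move 1 (1->1):
Peg 0: [3]
Peg 1: [5, 2, 1]
Peg 2: [4]

After move 2 (1->2):
Peg 0: [3]
Peg 1: [5, 2]
Peg 2: [4, 1]

After move 3 (2->2):
Peg 0: [3]
Peg 1: [5, 2]
Peg 2: [4, 1]

After move 4 (0->1):
Peg 0: [3]
Peg 1: [5, 2]
Peg 2: [4, 1]

Answer: Peg 0: [3]
Peg 1: [5, 2]
Peg 2: [4, 1]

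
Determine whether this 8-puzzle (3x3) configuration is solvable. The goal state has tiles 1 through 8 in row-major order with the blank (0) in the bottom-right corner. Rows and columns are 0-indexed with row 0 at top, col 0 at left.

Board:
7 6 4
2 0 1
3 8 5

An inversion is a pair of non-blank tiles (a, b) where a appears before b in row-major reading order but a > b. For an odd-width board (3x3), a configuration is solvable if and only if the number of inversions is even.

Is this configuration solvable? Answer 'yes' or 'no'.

Answer: yes

Derivation:
Inversions (pairs i<j in row-major order where tile[i] > tile[j] > 0): 16
16 is even, so the puzzle is solvable.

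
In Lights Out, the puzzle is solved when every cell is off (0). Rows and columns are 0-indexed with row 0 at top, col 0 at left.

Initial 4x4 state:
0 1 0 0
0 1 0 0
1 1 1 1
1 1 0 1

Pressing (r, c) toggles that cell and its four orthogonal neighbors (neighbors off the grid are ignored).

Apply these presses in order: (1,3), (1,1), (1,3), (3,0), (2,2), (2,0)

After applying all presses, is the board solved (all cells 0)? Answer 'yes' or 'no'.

Answer: no

Derivation:
After press 1 at (1,3):
0 1 0 1
0 1 1 1
1 1 1 0
1 1 0 1

After press 2 at (1,1):
0 0 0 1
1 0 0 1
1 0 1 0
1 1 0 1

After press 3 at (1,3):
0 0 0 0
1 0 1 0
1 0 1 1
1 1 0 1

After press 4 at (3,0):
0 0 0 0
1 0 1 0
0 0 1 1
0 0 0 1

After press 5 at (2,2):
0 0 0 0
1 0 0 0
0 1 0 0
0 0 1 1

After press 6 at (2,0):
0 0 0 0
0 0 0 0
1 0 0 0
1 0 1 1

Lights still on: 4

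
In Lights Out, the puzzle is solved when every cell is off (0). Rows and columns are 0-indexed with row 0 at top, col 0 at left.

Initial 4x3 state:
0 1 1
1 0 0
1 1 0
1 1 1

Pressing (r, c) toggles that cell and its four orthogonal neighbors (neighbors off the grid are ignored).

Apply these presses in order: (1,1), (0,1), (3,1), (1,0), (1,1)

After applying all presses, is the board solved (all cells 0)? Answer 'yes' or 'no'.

After press 1 at (1,1):
0 0 1
0 1 1
1 0 0
1 1 1

After press 2 at (0,1):
1 1 0
0 0 1
1 0 0
1 1 1

After press 3 at (3,1):
1 1 0
0 0 1
1 1 0
0 0 0

After press 4 at (1,0):
0 1 0
1 1 1
0 1 0
0 0 0

After press 5 at (1,1):
0 0 0
0 0 0
0 0 0
0 0 0

Lights still on: 0

Answer: yes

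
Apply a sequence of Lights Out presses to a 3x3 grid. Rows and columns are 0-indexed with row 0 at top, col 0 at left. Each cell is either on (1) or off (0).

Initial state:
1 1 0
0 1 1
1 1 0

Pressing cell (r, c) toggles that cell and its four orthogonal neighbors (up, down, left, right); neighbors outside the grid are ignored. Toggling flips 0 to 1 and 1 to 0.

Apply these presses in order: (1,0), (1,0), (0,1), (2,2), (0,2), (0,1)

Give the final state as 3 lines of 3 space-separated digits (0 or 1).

Answer: 1 0 1
0 1 1
1 0 1

Derivation:
After press 1 at (1,0):
0 1 0
1 0 1
0 1 0

After press 2 at (1,0):
1 1 0
0 1 1
1 1 0

After press 3 at (0,1):
0 0 1
0 0 1
1 1 0

After press 4 at (2,2):
0 0 1
0 0 0
1 0 1

After press 5 at (0,2):
0 1 0
0 0 1
1 0 1

After press 6 at (0,1):
1 0 1
0 1 1
1 0 1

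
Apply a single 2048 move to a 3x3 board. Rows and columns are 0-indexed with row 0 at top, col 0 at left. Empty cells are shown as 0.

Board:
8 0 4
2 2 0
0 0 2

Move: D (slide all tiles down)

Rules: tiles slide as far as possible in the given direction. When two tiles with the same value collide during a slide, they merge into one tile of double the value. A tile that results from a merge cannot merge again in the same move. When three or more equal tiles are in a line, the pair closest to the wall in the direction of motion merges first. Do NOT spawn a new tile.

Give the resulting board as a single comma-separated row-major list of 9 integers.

Slide down:
col 0: [8, 2, 0] -> [0, 8, 2]
col 1: [0, 2, 0] -> [0, 0, 2]
col 2: [4, 0, 2] -> [0, 4, 2]

Answer: 0, 0, 0, 8, 0, 4, 2, 2, 2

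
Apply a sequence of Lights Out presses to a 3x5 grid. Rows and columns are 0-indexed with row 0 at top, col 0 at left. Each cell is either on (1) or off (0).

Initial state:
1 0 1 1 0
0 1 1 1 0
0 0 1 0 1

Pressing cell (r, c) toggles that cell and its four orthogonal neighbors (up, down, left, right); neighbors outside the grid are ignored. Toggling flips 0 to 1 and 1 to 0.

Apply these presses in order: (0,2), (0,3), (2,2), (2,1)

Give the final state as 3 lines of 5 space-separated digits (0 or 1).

Answer: 1 1 1 1 1
0 0 1 0 0
1 0 1 1 1

Derivation:
After press 1 at (0,2):
1 1 0 0 0
0 1 0 1 0
0 0 1 0 1

After press 2 at (0,3):
1 1 1 1 1
0 1 0 0 0
0 0 1 0 1

After press 3 at (2,2):
1 1 1 1 1
0 1 1 0 0
0 1 0 1 1

After press 4 at (2,1):
1 1 1 1 1
0 0 1 0 0
1 0 1 1 1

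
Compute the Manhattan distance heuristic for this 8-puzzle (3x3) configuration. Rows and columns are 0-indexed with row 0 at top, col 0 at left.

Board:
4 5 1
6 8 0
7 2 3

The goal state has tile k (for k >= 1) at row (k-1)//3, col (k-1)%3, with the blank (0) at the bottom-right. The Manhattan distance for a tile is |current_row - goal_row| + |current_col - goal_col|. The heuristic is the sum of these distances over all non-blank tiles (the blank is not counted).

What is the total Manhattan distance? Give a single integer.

Answer: 11

Derivation:
Tile 4: (0,0)->(1,0) = 1
Tile 5: (0,1)->(1,1) = 1
Tile 1: (0,2)->(0,0) = 2
Tile 6: (1,0)->(1,2) = 2
Tile 8: (1,1)->(2,1) = 1
Tile 7: (2,0)->(2,0) = 0
Tile 2: (2,1)->(0,1) = 2
Tile 3: (2,2)->(0,2) = 2
Sum: 1 + 1 + 2 + 2 + 1 + 0 + 2 + 2 = 11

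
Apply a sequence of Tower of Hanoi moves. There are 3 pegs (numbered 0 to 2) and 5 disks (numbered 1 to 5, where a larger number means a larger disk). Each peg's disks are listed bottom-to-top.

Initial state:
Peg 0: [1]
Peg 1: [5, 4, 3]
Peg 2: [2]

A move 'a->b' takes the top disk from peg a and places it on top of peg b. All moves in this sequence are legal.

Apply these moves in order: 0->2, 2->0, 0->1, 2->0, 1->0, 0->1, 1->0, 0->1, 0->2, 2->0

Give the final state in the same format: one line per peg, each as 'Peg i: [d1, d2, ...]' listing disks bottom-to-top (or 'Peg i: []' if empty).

After move 1 (0->2):
Peg 0: []
Peg 1: [5, 4, 3]
Peg 2: [2, 1]

After move 2 (2->0):
Peg 0: [1]
Peg 1: [5, 4, 3]
Peg 2: [2]

After move 3 (0->1):
Peg 0: []
Peg 1: [5, 4, 3, 1]
Peg 2: [2]

After move 4 (2->0):
Peg 0: [2]
Peg 1: [5, 4, 3, 1]
Peg 2: []

After move 5 (1->0):
Peg 0: [2, 1]
Peg 1: [5, 4, 3]
Peg 2: []

After move 6 (0->1):
Peg 0: [2]
Peg 1: [5, 4, 3, 1]
Peg 2: []

After move 7 (1->0):
Peg 0: [2, 1]
Peg 1: [5, 4, 3]
Peg 2: []

After move 8 (0->1):
Peg 0: [2]
Peg 1: [5, 4, 3, 1]
Peg 2: []

After move 9 (0->2):
Peg 0: []
Peg 1: [5, 4, 3, 1]
Peg 2: [2]

After move 10 (2->0):
Peg 0: [2]
Peg 1: [5, 4, 3, 1]
Peg 2: []

Answer: Peg 0: [2]
Peg 1: [5, 4, 3, 1]
Peg 2: []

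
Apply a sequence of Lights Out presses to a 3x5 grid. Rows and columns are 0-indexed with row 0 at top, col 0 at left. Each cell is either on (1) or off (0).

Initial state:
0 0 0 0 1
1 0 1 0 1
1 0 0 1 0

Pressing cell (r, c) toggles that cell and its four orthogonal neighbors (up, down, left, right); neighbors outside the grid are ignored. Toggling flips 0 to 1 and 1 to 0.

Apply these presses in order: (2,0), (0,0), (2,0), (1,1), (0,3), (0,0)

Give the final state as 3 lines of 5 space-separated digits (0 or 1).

Answer: 0 1 1 1 0
0 1 0 1 1
1 1 0 1 0

Derivation:
After press 1 at (2,0):
0 0 0 0 1
0 0 1 0 1
0 1 0 1 0

After press 2 at (0,0):
1 1 0 0 1
1 0 1 0 1
0 1 0 1 0

After press 3 at (2,0):
1 1 0 0 1
0 0 1 0 1
1 0 0 1 0

After press 4 at (1,1):
1 0 0 0 1
1 1 0 0 1
1 1 0 1 0

After press 5 at (0,3):
1 0 1 1 0
1 1 0 1 1
1 1 0 1 0

After press 6 at (0,0):
0 1 1 1 0
0 1 0 1 1
1 1 0 1 0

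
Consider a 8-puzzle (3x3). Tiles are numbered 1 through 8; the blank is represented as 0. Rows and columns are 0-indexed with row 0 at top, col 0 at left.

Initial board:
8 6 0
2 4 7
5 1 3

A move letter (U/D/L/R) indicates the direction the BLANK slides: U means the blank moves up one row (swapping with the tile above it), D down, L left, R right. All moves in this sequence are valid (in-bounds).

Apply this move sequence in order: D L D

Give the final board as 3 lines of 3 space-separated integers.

After move 1 (D):
8 6 7
2 4 0
5 1 3

After move 2 (L):
8 6 7
2 0 4
5 1 3

After move 3 (D):
8 6 7
2 1 4
5 0 3

Answer: 8 6 7
2 1 4
5 0 3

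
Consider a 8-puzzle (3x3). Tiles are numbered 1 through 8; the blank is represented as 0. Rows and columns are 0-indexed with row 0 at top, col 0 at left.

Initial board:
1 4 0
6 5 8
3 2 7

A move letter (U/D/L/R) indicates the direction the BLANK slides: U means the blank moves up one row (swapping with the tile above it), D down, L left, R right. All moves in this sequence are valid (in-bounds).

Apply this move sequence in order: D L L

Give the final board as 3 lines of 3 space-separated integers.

After move 1 (D):
1 4 8
6 5 0
3 2 7

After move 2 (L):
1 4 8
6 0 5
3 2 7

After move 3 (L):
1 4 8
0 6 5
3 2 7

Answer: 1 4 8
0 6 5
3 2 7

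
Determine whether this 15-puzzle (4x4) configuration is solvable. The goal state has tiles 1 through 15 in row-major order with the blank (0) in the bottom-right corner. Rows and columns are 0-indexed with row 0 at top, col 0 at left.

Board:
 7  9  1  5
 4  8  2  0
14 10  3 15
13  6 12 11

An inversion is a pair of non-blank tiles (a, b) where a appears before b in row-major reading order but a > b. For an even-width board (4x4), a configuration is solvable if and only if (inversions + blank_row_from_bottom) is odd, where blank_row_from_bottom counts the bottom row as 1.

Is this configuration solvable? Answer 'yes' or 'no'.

Answer: no

Derivation:
Inversions: 37
Blank is in row 1 (0-indexed from top), which is row 3 counting from the bottom (bottom = 1).
37 + 3 = 40, which is even, so the puzzle is not solvable.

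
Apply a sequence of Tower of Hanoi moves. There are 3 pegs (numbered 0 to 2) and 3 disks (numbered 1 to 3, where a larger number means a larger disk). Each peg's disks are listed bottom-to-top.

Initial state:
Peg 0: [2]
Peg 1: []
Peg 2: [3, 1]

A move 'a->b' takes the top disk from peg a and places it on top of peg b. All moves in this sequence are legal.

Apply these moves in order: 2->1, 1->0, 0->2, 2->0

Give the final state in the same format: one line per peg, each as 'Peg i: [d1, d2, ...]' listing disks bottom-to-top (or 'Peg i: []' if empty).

After move 1 (2->1):
Peg 0: [2]
Peg 1: [1]
Peg 2: [3]

After move 2 (1->0):
Peg 0: [2, 1]
Peg 1: []
Peg 2: [3]

After move 3 (0->2):
Peg 0: [2]
Peg 1: []
Peg 2: [3, 1]

After move 4 (2->0):
Peg 0: [2, 1]
Peg 1: []
Peg 2: [3]

Answer: Peg 0: [2, 1]
Peg 1: []
Peg 2: [3]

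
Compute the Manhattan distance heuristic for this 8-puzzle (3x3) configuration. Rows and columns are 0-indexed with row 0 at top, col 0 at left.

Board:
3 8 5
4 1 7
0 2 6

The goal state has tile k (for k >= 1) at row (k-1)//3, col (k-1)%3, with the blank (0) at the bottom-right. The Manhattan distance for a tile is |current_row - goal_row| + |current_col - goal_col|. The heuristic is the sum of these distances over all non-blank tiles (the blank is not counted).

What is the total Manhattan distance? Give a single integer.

Answer: 14

Derivation:
Tile 3: (0,0)->(0,2) = 2
Tile 8: (0,1)->(2,1) = 2
Tile 5: (0,2)->(1,1) = 2
Tile 4: (1,0)->(1,0) = 0
Tile 1: (1,1)->(0,0) = 2
Tile 7: (1,2)->(2,0) = 3
Tile 2: (2,1)->(0,1) = 2
Tile 6: (2,2)->(1,2) = 1
Sum: 2 + 2 + 2 + 0 + 2 + 3 + 2 + 1 = 14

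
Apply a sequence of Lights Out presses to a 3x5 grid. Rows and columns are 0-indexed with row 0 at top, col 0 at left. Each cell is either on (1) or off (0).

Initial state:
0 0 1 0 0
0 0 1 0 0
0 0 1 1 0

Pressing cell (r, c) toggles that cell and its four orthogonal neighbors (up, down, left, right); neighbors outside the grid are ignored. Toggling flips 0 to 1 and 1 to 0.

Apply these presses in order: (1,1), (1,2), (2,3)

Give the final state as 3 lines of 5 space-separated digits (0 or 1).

After press 1 at (1,1):
0 1 1 0 0
1 1 0 0 0
0 1 1 1 0

After press 2 at (1,2):
0 1 0 0 0
1 0 1 1 0
0 1 0 1 0

After press 3 at (2,3):
0 1 0 0 0
1 0 1 0 0
0 1 1 0 1

Answer: 0 1 0 0 0
1 0 1 0 0
0 1 1 0 1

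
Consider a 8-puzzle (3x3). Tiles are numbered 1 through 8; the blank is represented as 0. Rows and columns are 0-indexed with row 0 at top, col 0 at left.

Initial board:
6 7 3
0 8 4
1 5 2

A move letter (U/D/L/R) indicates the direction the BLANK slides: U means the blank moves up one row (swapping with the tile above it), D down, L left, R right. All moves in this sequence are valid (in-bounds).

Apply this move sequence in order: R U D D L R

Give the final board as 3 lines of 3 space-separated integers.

After move 1 (R):
6 7 3
8 0 4
1 5 2

After move 2 (U):
6 0 3
8 7 4
1 5 2

After move 3 (D):
6 7 3
8 0 4
1 5 2

After move 4 (D):
6 7 3
8 5 4
1 0 2

After move 5 (L):
6 7 3
8 5 4
0 1 2

After move 6 (R):
6 7 3
8 5 4
1 0 2

Answer: 6 7 3
8 5 4
1 0 2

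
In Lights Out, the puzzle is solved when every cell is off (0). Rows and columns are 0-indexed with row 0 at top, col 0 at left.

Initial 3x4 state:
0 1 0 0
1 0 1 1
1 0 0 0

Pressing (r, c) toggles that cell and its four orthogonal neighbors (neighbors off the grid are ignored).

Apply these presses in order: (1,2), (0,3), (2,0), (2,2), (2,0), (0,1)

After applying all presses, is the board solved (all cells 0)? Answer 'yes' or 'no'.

Answer: no

Derivation:
After press 1 at (1,2):
0 1 1 0
1 1 0 0
1 0 1 0

After press 2 at (0,3):
0 1 0 1
1 1 0 1
1 0 1 0

After press 3 at (2,0):
0 1 0 1
0 1 0 1
0 1 1 0

After press 4 at (2,2):
0 1 0 1
0 1 1 1
0 0 0 1

After press 5 at (2,0):
0 1 0 1
1 1 1 1
1 1 0 1

After press 6 at (0,1):
1 0 1 1
1 0 1 1
1 1 0 1

Lights still on: 9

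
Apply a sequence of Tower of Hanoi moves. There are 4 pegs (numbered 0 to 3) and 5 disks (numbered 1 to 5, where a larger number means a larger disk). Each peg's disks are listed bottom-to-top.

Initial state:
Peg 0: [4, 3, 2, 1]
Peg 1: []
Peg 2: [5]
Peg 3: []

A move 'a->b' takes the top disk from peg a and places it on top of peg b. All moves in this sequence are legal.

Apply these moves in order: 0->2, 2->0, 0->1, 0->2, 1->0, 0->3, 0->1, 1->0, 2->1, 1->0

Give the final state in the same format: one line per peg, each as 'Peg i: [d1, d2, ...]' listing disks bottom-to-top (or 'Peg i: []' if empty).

Answer: Peg 0: [4, 3, 2]
Peg 1: []
Peg 2: [5]
Peg 3: [1]

Derivation:
After move 1 (0->2):
Peg 0: [4, 3, 2]
Peg 1: []
Peg 2: [5, 1]
Peg 3: []

After move 2 (2->0):
Peg 0: [4, 3, 2, 1]
Peg 1: []
Peg 2: [5]
Peg 3: []

After move 3 (0->1):
Peg 0: [4, 3, 2]
Peg 1: [1]
Peg 2: [5]
Peg 3: []

After move 4 (0->2):
Peg 0: [4, 3]
Peg 1: [1]
Peg 2: [5, 2]
Peg 3: []

After move 5 (1->0):
Peg 0: [4, 3, 1]
Peg 1: []
Peg 2: [5, 2]
Peg 3: []

After move 6 (0->3):
Peg 0: [4, 3]
Peg 1: []
Peg 2: [5, 2]
Peg 3: [1]

After move 7 (0->1):
Peg 0: [4]
Peg 1: [3]
Peg 2: [5, 2]
Peg 3: [1]

After move 8 (1->0):
Peg 0: [4, 3]
Peg 1: []
Peg 2: [5, 2]
Peg 3: [1]

After move 9 (2->1):
Peg 0: [4, 3]
Peg 1: [2]
Peg 2: [5]
Peg 3: [1]

After move 10 (1->0):
Peg 0: [4, 3, 2]
Peg 1: []
Peg 2: [5]
Peg 3: [1]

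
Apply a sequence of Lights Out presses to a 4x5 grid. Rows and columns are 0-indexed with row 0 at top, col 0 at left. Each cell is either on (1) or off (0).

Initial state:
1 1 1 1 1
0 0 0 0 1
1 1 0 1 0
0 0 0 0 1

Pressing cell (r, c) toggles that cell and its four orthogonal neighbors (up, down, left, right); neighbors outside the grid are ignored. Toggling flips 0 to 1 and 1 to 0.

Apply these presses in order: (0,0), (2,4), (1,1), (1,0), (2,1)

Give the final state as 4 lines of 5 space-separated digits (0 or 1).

After press 1 at (0,0):
0 0 1 1 1
1 0 0 0 1
1 1 0 1 0
0 0 0 0 1

After press 2 at (2,4):
0 0 1 1 1
1 0 0 0 0
1 1 0 0 1
0 0 0 0 0

After press 3 at (1,1):
0 1 1 1 1
0 1 1 0 0
1 0 0 0 1
0 0 0 0 0

After press 4 at (1,0):
1 1 1 1 1
1 0 1 0 0
0 0 0 0 1
0 0 0 0 0

After press 5 at (2,1):
1 1 1 1 1
1 1 1 0 0
1 1 1 0 1
0 1 0 0 0

Answer: 1 1 1 1 1
1 1 1 0 0
1 1 1 0 1
0 1 0 0 0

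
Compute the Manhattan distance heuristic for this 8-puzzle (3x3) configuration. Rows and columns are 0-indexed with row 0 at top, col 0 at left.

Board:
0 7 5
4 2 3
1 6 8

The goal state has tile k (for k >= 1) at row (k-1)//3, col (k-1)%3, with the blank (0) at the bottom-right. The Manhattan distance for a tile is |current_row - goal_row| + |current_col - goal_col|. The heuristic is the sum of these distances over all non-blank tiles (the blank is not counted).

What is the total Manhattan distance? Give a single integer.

Answer: 12

Derivation:
Tile 7: at (0,1), goal (2,0), distance |0-2|+|1-0| = 3
Tile 5: at (0,2), goal (1,1), distance |0-1|+|2-1| = 2
Tile 4: at (1,0), goal (1,0), distance |1-1|+|0-0| = 0
Tile 2: at (1,1), goal (0,1), distance |1-0|+|1-1| = 1
Tile 3: at (1,2), goal (0,2), distance |1-0|+|2-2| = 1
Tile 1: at (2,0), goal (0,0), distance |2-0|+|0-0| = 2
Tile 6: at (2,1), goal (1,2), distance |2-1|+|1-2| = 2
Tile 8: at (2,2), goal (2,1), distance |2-2|+|2-1| = 1
Sum: 3 + 2 + 0 + 1 + 1 + 2 + 2 + 1 = 12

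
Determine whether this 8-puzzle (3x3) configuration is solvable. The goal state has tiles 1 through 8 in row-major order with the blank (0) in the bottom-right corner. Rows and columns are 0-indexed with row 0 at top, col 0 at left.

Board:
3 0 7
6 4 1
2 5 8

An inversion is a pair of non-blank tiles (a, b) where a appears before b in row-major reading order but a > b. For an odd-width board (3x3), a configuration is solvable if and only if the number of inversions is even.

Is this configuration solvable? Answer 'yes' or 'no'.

Inversions (pairs i<j in row-major order where tile[i] > tile[j] > 0): 13
13 is odd, so the puzzle is not solvable.

Answer: no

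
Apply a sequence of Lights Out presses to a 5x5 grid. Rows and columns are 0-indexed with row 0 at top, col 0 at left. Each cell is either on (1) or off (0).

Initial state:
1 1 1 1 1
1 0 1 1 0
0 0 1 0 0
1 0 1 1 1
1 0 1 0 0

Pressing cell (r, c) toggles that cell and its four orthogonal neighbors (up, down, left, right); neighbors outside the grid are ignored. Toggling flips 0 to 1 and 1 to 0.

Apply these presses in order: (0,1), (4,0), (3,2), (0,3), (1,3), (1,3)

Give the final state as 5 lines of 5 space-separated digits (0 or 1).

After press 1 at (0,1):
0 0 0 1 1
1 1 1 1 0
0 0 1 0 0
1 0 1 1 1
1 0 1 0 0

After press 2 at (4,0):
0 0 0 1 1
1 1 1 1 0
0 0 1 0 0
0 0 1 1 1
0 1 1 0 0

After press 3 at (3,2):
0 0 0 1 1
1 1 1 1 0
0 0 0 0 0
0 1 0 0 1
0 1 0 0 0

After press 4 at (0,3):
0 0 1 0 0
1 1 1 0 0
0 0 0 0 0
0 1 0 0 1
0 1 0 0 0

After press 5 at (1,3):
0 0 1 1 0
1 1 0 1 1
0 0 0 1 0
0 1 0 0 1
0 1 0 0 0

After press 6 at (1,3):
0 0 1 0 0
1 1 1 0 0
0 0 0 0 0
0 1 0 0 1
0 1 0 0 0

Answer: 0 0 1 0 0
1 1 1 0 0
0 0 0 0 0
0 1 0 0 1
0 1 0 0 0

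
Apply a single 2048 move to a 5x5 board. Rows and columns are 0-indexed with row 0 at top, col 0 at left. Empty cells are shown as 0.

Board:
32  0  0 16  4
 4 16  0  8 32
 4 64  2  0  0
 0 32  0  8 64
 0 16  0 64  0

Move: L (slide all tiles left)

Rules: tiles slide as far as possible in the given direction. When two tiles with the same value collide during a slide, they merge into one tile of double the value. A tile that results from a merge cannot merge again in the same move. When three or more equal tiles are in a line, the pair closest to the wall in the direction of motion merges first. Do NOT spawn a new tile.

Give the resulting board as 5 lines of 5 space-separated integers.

Answer: 32 16  4  0  0
 4 16  8 32  0
 4 64  2  0  0
32  8 64  0  0
16 64  0  0  0

Derivation:
Slide left:
row 0: [32, 0, 0, 16, 4] -> [32, 16, 4, 0, 0]
row 1: [4, 16, 0, 8, 32] -> [4, 16, 8, 32, 0]
row 2: [4, 64, 2, 0, 0] -> [4, 64, 2, 0, 0]
row 3: [0, 32, 0, 8, 64] -> [32, 8, 64, 0, 0]
row 4: [0, 16, 0, 64, 0] -> [16, 64, 0, 0, 0]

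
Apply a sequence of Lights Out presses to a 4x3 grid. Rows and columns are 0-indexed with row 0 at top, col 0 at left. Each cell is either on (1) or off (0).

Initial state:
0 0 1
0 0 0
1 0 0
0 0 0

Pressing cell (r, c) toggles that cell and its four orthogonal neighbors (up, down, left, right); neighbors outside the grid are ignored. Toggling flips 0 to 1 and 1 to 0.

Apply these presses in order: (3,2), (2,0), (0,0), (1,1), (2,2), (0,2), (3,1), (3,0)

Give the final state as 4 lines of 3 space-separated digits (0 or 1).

Answer: 1 1 0
1 1 1
1 0 0
1 1 1

Derivation:
After press 1 at (3,2):
0 0 1
0 0 0
1 0 1
0 1 1

After press 2 at (2,0):
0 0 1
1 0 0
0 1 1
1 1 1

After press 3 at (0,0):
1 1 1
0 0 0
0 1 1
1 1 1

After press 4 at (1,1):
1 0 1
1 1 1
0 0 1
1 1 1

After press 5 at (2,2):
1 0 1
1 1 0
0 1 0
1 1 0

After press 6 at (0,2):
1 1 0
1 1 1
0 1 0
1 1 0

After press 7 at (3,1):
1 1 0
1 1 1
0 0 0
0 0 1

After press 8 at (3,0):
1 1 0
1 1 1
1 0 0
1 1 1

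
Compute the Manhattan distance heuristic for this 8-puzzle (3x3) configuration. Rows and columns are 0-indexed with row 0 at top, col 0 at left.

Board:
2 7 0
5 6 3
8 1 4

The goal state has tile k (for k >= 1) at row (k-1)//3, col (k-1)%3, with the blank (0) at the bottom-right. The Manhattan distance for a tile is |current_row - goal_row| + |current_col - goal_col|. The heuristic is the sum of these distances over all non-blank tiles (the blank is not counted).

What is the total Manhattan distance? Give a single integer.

Tile 2: at (0,0), goal (0,1), distance |0-0|+|0-1| = 1
Tile 7: at (0,1), goal (2,0), distance |0-2|+|1-0| = 3
Tile 5: at (1,0), goal (1,1), distance |1-1|+|0-1| = 1
Tile 6: at (1,1), goal (1,2), distance |1-1|+|1-2| = 1
Tile 3: at (1,2), goal (0,2), distance |1-0|+|2-2| = 1
Tile 8: at (2,0), goal (2,1), distance |2-2|+|0-1| = 1
Tile 1: at (2,1), goal (0,0), distance |2-0|+|1-0| = 3
Tile 4: at (2,2), goal (1,0), distance |2-1|+|2-0| = 3
Sum: 1 + 3 + 1 + 1 + 1 + 1 + 3 + 3 = 14

Answer: 14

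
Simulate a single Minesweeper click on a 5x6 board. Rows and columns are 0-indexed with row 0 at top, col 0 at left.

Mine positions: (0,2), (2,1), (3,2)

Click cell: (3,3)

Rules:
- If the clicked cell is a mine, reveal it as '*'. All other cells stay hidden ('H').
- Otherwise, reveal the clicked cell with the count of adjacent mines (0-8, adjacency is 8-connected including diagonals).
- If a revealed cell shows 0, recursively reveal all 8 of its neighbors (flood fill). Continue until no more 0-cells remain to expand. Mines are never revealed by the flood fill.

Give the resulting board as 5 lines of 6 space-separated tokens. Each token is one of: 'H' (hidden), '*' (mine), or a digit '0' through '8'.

H H H H H H
H H H H H H
H H H H H H
H H H 1 H H
H H H H H H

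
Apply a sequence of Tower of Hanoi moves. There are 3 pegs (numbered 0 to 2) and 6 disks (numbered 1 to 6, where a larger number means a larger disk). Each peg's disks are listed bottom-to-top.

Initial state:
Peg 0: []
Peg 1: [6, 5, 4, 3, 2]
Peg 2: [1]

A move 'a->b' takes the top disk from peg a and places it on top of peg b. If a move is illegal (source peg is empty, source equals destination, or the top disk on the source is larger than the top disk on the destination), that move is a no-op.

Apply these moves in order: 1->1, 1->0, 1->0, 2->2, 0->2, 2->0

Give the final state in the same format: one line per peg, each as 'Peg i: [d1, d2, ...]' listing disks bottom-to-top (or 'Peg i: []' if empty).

After move 1 (1->1):
Peg 0: []
Peg 1: [6, 5, 4, 3, 2]
Peg 2: [1]

After move 2 (1->0):
Peg 0: [2]
Peg 1: [6, 5, 4, 3]
Peg 2: [1]

After move 3 (1->0):
Peg 0: [2]
Peg 1: [6, 5, 4, 3]
Peg 2: [1]

After move 4 (2->2):
Peg 0: [2]
Peg 1: [6, 5, 4, 3]
Peg 2: [1]

After move 5 (0->2):
Peg 0: [2]
Peg 1: [6, 5, 4, 3]
Peg 2: [1]

After move 6 (2->0):
Peg 0: [2, 1]
Peg 1: [6, 5, 4, 3]
Peg 2: []

Answer: Peg 0: [2, 1]
Peg 1: [6, 5, 4, 3]
Peg 2: []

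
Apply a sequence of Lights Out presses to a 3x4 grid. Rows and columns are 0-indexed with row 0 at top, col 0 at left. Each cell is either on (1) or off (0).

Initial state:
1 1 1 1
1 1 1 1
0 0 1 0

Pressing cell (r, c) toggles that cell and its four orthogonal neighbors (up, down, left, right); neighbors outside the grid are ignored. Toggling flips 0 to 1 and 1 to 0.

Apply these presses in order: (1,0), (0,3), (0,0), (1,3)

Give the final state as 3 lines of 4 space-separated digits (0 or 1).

Answer: 1 0 0 1
1 0 0 1
1 0 1 1

Derivation:
After press 1 at (1,0):
0 1 1 1
0 0 1 1
1 0 1 0

After press 2 at (0,3):
0 1 0 0
0 0 1 0
1 0 1 0

After press 3 at (0,0):
1 0 0 0
1 0 1 0
1 0 1 0

After press 4 at (1,3):
1 0 0 1
1 0 0 1
1 0 1 1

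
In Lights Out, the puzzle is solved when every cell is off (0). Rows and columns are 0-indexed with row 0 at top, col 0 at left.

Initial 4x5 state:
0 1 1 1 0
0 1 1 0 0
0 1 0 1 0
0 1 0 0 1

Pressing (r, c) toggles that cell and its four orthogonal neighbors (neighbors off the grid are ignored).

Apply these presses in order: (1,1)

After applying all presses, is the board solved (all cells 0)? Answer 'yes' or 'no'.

After press 1 at (1,1):
0 0 1 1 0
1 0 0 0 0
0 0 0 1 0
0 1 0 0 1

Lights still on: 6

Answer: no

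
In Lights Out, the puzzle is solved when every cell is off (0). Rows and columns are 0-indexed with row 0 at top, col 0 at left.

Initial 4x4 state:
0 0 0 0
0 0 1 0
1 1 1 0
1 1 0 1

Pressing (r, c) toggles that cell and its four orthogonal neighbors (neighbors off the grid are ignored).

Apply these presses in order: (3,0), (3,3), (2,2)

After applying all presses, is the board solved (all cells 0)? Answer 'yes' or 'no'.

Answer: yes

Derivation:
After press 1 at (3,0):
0 0 0 0
0 0 1 0
0 1 1 0
0 0 0 1

After press 2 at (3,3):
0 0 0 0
0 0 1 0
0 1 1 1
0 0 1 0

After press 3 at (2,2):
0 0 0 0
0 0 0 0
0 0 0 0
0 0 0 0

Lights still on: 0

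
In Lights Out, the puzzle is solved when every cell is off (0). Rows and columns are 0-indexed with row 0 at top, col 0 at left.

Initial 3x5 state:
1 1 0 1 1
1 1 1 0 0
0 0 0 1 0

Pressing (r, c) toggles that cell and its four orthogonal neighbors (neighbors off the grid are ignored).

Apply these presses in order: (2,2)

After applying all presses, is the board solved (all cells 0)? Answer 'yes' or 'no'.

Answer: no

Derivation:
After press 1 at (2,2):
1 1 0 1 1
1 1 0 0 0
0 1 1 0 0

Lights still on: 8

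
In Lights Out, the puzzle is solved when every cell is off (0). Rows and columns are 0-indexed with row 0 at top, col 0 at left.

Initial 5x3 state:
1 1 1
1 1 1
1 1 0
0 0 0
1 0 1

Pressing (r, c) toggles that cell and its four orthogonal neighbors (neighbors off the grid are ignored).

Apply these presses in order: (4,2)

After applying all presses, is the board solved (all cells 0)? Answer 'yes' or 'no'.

After press 1 at (4,2):
1 1 1
1 1 1
1 1 0
0 0 1
1 1 0

Lights still on: 11

Answer: no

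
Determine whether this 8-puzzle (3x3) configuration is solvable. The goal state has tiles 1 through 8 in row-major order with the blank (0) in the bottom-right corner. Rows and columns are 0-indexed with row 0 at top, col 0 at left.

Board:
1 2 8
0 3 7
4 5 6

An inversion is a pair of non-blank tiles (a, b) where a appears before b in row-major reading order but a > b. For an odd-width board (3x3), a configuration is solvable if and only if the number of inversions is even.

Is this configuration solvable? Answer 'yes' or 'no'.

Inversions (pairs i<j in row-major order where tile[i] > tile[j] > 0): 8
8 is even, so the puzzle is solvable.

Answer: yes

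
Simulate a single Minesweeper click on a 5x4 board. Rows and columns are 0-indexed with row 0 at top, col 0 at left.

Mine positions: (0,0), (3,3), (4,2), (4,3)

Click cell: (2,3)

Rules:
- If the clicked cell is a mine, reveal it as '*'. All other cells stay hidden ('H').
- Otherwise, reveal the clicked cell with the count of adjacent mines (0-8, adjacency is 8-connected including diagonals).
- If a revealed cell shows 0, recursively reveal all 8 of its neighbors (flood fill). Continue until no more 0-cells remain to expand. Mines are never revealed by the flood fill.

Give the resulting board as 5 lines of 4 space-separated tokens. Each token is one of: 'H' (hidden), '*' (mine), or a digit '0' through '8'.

H H H H
H H H H
H H H 1
H H H H
H H H H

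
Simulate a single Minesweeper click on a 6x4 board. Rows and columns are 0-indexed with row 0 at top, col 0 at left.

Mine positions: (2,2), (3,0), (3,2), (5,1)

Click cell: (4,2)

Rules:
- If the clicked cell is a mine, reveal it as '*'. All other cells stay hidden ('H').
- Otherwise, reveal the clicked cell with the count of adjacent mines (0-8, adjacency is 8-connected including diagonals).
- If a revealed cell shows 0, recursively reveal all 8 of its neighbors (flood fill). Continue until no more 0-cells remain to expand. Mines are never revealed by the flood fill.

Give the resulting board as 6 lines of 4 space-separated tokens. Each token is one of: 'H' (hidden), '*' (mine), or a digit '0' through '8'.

H H H H
H H H H
H H H H
H H H H
H H 2 H
H H H H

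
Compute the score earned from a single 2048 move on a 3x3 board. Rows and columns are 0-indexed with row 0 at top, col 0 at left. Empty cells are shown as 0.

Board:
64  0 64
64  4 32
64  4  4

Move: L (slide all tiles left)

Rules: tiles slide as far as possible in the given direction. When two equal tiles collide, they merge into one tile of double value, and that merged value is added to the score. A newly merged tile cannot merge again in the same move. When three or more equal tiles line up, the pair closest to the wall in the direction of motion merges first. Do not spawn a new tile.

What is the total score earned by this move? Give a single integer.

Answer: 136

Derivation:
Slide left:
row 0: [64, 0, 64] -> [128, 0, 0]  score +128 (running 128)
row 1: [64, 4, 32] -> [64, 4, 32]  score +0 (running 128)
row 2: [64, 4, 4] -> [64, 8, 0]  score +8 (running 136)
Board after move:
128   0   0
 64   4  32
 64   8   0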